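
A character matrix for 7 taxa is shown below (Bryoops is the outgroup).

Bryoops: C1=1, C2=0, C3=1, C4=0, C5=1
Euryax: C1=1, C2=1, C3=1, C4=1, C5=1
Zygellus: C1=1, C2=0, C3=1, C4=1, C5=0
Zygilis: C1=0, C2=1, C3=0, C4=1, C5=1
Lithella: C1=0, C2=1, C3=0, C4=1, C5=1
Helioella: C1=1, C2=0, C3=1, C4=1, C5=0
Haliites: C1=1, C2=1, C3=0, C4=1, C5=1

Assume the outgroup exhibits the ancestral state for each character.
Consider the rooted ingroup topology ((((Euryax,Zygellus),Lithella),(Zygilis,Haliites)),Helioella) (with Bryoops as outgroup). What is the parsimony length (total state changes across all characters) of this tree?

Map each character onto ((((Euryax,Zygellus),Lithella),(Zygilis,Haliites)),Helioella) (rooted by Bryoops) and count the minimum state changes it requires (Fitch parsimony):
C1: 2; C2: 2; C3: 2; C4: 1; C5: 2.
Total tree length = 9.

9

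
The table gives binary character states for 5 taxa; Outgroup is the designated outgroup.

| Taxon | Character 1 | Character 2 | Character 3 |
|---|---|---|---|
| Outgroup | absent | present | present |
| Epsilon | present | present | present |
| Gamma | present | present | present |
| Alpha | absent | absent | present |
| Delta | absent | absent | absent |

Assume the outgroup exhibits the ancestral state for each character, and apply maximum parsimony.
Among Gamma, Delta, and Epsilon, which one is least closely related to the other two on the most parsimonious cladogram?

Delta

Character polarity is set by the outgroup: the derived state is whichever differs from the outgroup's state, so for Character 2, Character 3 the derived state is 'absent', and for the remaining characters it is 'present'.
Character 1: derived state 'present' in Epsilon and Gamma only — synapomorphy for {Epsilon, Gamma}.
Character 2: derived state 'absent' in Alpha and Delta only — synapomorphy for {Alpha, Delta}.
Character 3 (derived state 'absent') is unique to Delta (autapomorphy; uninformative for grouping).
Most parsimonious ingroup topology: ((Epsilon,Gamma),(Alpha,Delta)).
Epsilon and Gamma share a more recent common ancestor with each other than either does with Delta, so Delta is the least closely related of the three.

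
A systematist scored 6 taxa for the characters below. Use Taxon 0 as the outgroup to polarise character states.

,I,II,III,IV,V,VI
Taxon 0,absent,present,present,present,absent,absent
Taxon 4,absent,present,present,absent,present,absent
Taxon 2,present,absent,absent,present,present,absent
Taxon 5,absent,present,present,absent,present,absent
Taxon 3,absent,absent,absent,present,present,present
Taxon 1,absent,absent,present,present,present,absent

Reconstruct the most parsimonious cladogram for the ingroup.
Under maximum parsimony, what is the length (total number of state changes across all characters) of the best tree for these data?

Character polarity is set by the outgroup: the derived state is whichever differs from the outgroup's state, so for II, III, IV the derived state is 'absent', and for the remaining characters it is 'present'.
I: derived state 'present' in Taxon 2 only — an autapomorphy, so it tells us nothing about relationships among taxa.
II: derived state 'absent' in Taxon 1, Taxon 2, and Taxon 3 only — synapomorphy for {Taxon 1, Taxon 2, Taxon 3}.
III: derived state 'absent' in Taxon 2 and Taxon 3 only — synapomorphy for {Taxon 2, Taxon 3}.
Only Taxon 4 and Taxon 5 show the derived state 'absent' for IV, supporting them as a clade.
V (derived state 'present') is shared by all ingroup taxa — unites the whole ingroup.
VI: derived state 'present' in Taxon 3 only — an autapomorphy, so it tells us nothing about relationships among taxa.
Most parsimonious ingroup topology: ((Taxon 4,Taxon 5),((Taxon 2,Taxon 3),Taxon 1)).
Changes per character on this tree: I: 1; II: 1; III: 1; IV: 1; V: 1; VI: 1.
Total = 6.

6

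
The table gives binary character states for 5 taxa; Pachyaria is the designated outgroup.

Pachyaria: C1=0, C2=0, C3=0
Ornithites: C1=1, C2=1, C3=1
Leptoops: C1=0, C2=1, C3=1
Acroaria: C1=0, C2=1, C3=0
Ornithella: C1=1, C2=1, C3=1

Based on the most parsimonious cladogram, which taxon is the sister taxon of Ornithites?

Ornithella

The outgroup has state '0' for every character, so '1' is the derived state throughout.
C1: derived state '1' in Ornithella and Ornithites only — synapomorphy for {Ornithella, Ornithites}.
C2 (derived state '1') is shared by all ingroup taxa — unites the whole ingroup.
Only Leptoops, Ornithella, and Ornithites show the derived state '1' for C3, supporting them as a clade.
Most parsimonious ingroup topology: (((Ornithites,Ornithella),Leptoops),Acroaria).
Ornithites and Ornithella form a cherry on this tree, so they are sister taxa.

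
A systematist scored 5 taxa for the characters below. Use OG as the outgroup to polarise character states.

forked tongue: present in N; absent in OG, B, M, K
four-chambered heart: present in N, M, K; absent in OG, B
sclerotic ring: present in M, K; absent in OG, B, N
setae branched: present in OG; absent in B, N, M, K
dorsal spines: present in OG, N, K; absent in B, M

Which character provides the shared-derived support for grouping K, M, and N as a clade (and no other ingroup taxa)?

Character polarity is set by the outgroup: the derived state is whichever differs from the outgroup's state, so for setae branched, dorsal spines the derived state is 'absent', and for the remaining characters it is 'present'.
forked tongue: derived state 'present' in N only — an autapomorphy, so it tells us nothing about relationships among taxa.
Only K, M, and N show the derived state 'present' for four-chambered heart, supporting them as a clade.
Only K and M show the derived state 'present' for sclerotic ring, supporting them as a clade.
setae branched (derived state 'absent') is shared by all ingroup taxa — unites the whole ingroup.
dorsal spines groups B and M, which is incompatible with the clades supported by the remaining characters; treating it as convergent (homoplasy) costs fewer steps than any alternative tree.
Most parsimonious ingroup topology: (B,(N,(M,K))).
The clade {K, M, N} is supported by four-chambered heart: its derived state 'present' occurs in exactly those taxa and in no other taxon (including the outgroup).

four-chambered heart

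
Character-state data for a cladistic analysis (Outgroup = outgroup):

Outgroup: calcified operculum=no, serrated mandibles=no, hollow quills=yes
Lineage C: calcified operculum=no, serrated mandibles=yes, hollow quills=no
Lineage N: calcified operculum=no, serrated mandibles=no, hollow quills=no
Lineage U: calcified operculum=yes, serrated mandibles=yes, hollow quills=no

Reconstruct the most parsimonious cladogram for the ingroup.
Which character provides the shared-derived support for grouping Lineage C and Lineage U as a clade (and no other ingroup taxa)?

serrated mandibles

Character polarity is set by the outgroup: the derived state is whichever differs from the outgroup's state, so for hollow quills the derived state is 'no', and for the remaining characters it is 'yes'.
calcified operculum: derived state 'yes' in Lineage U only — an autapomorphy, so it tells us nothing about relationships among taxa.
serrated mandibles: derived state 'yes' in Lineage C and Lineage U only — synapomorphy for {Lineage C, Lineage U}.
hollow quills (derived state 'no') is shared by all ingroup taxa — unites the whole ingroup.
Most parsimonious ingroup topology: ((Lineage C,Lineage U),Lineage N).
The clade {Lineage C, Lineage U} is supported by serrated mandibles: its derived state 'yes' occurs in exactly those taxa and in no other taxon (including the outgroup).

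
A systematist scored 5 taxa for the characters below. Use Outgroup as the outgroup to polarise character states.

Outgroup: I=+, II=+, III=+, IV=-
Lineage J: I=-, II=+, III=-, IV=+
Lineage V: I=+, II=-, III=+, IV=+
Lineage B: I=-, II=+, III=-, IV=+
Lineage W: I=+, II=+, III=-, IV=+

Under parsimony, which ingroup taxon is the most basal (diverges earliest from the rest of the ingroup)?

Lineage V

Character polarity is set by the outgroup: the derived state is whichever differs from the outgroup's state, so for I, II, III the derived state is '-', and for the remaining characters it is '+'.
Only Lineage B and Lineage J show the derived state '-' for I, supporting them as a clade.
II: derived state '-' in Lineage V only — an autapomorphy, so it tells us nothing about relationships among taxa.
III: derived state '-' in Lineage B, Lineage J, and Lineage W only — synapomorphy for {Lineage B, Lineage J, Lineage W}.
IV (derived state '+') is shared by all ingroup taxa — unites the whole ingroup.
Most parsimonious ingroup topology: (((Lineage J,Lineage B),Lineage W),Lineage V).
Lineage V is sister to the clade containing all other ingroup taxa, so it is the earliest-diverging (most basal) ingroup lineage.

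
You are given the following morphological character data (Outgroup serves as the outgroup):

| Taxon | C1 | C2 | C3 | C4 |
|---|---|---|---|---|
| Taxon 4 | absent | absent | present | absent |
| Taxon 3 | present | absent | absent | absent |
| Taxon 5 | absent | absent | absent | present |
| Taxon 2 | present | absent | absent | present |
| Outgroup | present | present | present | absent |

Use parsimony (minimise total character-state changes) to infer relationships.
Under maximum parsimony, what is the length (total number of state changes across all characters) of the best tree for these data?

Character polarity is set by the outgroup: the derived state is whichever differs from the outgroup's state, so for C1, C2, C3 the derived state is 'absent', and for the remaining characters it is 'present'.
C1 groups Taxon 4 and Taxon 5, which is incompatible with the clades supported by the remaining characters; treating it as convergent (homoplasy) costs fewer steps than any alternative tree.
All ingroup taxa share the derived state 'absent' for C2; it defines the ingroup but does not resolve relationships within it.
Only Taxon 2, Taxon 3, and Taxon 5 show the derived state 'absent' for C3, supporting them as a clade.
C4: derived state 'present' in Taxon 2 and Taxon 5 only — synapomorphy for {Taxon 2, Taxon 5}.
Most parsimonious ingroup topology: (((Taxon 5,Taxon 2),Taxon 3),Taxon 4).
Changes per character on this tree: C1: 2; C2: 1; C3: 1; C4: 1.
Total = 5.

5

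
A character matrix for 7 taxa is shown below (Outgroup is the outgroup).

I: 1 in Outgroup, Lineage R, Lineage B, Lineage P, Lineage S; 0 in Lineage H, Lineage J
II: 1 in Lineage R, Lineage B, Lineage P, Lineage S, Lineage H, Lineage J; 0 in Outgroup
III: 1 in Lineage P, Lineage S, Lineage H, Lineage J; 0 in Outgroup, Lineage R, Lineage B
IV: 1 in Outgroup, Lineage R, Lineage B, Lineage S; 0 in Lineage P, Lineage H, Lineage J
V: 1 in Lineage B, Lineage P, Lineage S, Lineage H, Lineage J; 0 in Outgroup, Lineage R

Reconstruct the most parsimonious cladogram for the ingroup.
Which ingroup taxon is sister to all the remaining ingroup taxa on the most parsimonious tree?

Character polarity is set by the outgroup: the derived state is whichever differs from the outgroup's state, so for I, IV the derived state is '0', and for the remaining characters it is '1'.
Only Lineage H and Lineage J show the derived state '0' for I, supporting them as a clade.
II (derived state '1') is shared by all ingroup taxa — unites the whole ingroup.
Only Lineage H, Lineage J, Lineage P, and Lineage S show the derived state '1' for III, supporting them as a clade.
Only Lineage H, Lineage J, and Lineage P show the derived state '0' for IV, supporting them as a clade.
Only Lineage B, Lineage H, Lineage J, Lineage P, and Lineage S show the derived state '1' for V, supporting them as a clade.
Most parsimonious ingroup topology: (Lineage R,(Lineage B,((Lineage P,(Lineage H,Lineage J)),Lineage S))).
Lineage R is sister to the clade containing all other ingroup taxa, so it is the earliest-diverging (most basal) ingroup lineage.

Lineage R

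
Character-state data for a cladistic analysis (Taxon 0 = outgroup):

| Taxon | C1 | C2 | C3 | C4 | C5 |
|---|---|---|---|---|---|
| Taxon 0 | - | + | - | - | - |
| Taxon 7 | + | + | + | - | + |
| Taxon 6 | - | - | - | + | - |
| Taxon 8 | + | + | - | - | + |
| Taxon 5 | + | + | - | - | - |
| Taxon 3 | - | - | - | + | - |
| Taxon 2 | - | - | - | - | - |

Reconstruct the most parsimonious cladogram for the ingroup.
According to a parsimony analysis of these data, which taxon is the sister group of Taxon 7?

Taxon 8

Character polarity is set by the outgroup: the derived state is whichever differs from the outgroup's state, so for C2 the derived state is '-', and for the remaining characters it is '+'.
C1 (derived state '+') is shared by Taxon 5, Taxon 7, and Taxon 8 — a synapomorphy uniting that clade.
C2 (derived state '-') is shared by Taxon 2, Taxon 3, and Taxon 6 — a synapomorphy uniting that clade.
C3: derived state '+' in Taxon 7 only — an autapomorphy, so it tells us nothing about relationships among taxa.
Only Taxon 3 and Taxon 6 show the derived state '+' for C4, supporting them as a clade.
C5: derived state '+' in Taxon 7 and Taxon 8 only — synapomorphy for {Taxon 7, Taxon 8}.
Most parsimonious ingroup topology: (((Taxon 7,Taxon 8),Taxon 5),((Taxon 6,Taxon 3),Taxon 2)).
Taxon 7 and Taxon 8 form a cherry on this tree, so they are sister taxa.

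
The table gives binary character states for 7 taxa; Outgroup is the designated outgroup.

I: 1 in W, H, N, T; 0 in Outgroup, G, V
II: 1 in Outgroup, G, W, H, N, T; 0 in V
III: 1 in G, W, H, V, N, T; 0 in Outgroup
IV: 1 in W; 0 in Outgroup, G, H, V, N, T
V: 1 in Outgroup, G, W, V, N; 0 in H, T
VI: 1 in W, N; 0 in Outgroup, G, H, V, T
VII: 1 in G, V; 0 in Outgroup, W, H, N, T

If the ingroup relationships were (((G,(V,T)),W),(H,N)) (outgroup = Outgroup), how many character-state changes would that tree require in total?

12

Map each character onto (((G,(V,T)),W),(H,N)) (rooted by Outgroup) and count the minimum state changes it requires (Fitch parsimony):
I: 3; II: 1; III: 1; IV: 1; V: 2; VI: 2; VII: 2.
Total tree length = 12.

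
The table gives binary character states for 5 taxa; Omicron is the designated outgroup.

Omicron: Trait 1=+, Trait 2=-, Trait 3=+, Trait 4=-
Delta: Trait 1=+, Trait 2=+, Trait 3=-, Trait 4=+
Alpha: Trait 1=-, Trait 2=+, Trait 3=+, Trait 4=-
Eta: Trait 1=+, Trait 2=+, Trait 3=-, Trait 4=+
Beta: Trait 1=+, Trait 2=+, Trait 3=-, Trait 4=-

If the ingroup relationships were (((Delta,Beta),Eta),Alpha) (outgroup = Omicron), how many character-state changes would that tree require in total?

5

Map each character onto (((Delta,Beta),Eta),Alpha) (rooted by Omicron) and count the minimum state changes it requires (Fitch parsimony):
Trait 1: 1; Trait 2: 1; Trait 3: 1; Trait 4: 2.
Total tree length = 5.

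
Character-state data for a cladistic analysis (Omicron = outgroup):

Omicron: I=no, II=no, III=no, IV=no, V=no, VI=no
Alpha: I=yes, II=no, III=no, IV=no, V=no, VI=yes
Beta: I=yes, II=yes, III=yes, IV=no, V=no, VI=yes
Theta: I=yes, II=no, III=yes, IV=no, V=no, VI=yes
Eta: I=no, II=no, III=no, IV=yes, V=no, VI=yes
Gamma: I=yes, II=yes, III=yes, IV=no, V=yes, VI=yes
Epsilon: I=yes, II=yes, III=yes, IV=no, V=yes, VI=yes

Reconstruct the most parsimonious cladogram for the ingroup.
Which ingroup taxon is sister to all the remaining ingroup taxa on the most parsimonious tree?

Eta

The outgroup has state 'no' for every character, so 'yes' is the derived state throughout.
I (derived state 'yes') is shared by Alpha, Beta, Epsilon, Gamma, and Theta — a synapomorphy uniting that clade.
Only Beta, Epsilon, and Gamma show the derived state 'yes' for II, supporting them as a clade.
Only Beta, Epsilon, Gamma, and Theta show the derived state 'yes' for III, supporting them as a clade.
IV: derived state 'yes' in Eta only — an autapomorphy, so it tells us nothing about relationships among taxa.
V: derived state 'yes' in Epsilon and Gamma only — synapomorphy for {Epsilon, Gamma}.
VI (derived state 'yes') is shared by all ingroup taxa — unites the whole ingroup.
Most parsimonious ingroup topology: ((Alpha,((Beta,(Gamma,Epsilon)),Theta)),Eta).
Eta is sister to the clade containing all other ingroup taxa, so it is the earliest-diverging (most basal) ingroup lineage.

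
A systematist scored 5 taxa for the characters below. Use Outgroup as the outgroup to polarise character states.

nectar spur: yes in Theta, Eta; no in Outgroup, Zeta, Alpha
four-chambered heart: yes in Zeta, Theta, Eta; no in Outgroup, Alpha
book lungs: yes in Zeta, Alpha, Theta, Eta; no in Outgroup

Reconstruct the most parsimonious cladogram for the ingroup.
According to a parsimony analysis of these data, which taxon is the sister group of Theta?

Eta

The outgroup has state 'no' for every character, so 'yes' is the derived state throughout.
nectar spur (derived state 'yes') is shared by Eta and Theta — a synapomorphy uniting that clade.
Only Eta, Theta, and Zeta show the derived state 'yes' for four-chambered heart, supporting them as a clade.
book lungs (derived state 'yes') is shared by all ingroup taxa — unites the whole ingroup.
Most parsimonious ingroup topology: ((Zeta,(Theta,Eta)),Alpha).
Theta and Eta form a cherry on this tree, so they are sister taxa.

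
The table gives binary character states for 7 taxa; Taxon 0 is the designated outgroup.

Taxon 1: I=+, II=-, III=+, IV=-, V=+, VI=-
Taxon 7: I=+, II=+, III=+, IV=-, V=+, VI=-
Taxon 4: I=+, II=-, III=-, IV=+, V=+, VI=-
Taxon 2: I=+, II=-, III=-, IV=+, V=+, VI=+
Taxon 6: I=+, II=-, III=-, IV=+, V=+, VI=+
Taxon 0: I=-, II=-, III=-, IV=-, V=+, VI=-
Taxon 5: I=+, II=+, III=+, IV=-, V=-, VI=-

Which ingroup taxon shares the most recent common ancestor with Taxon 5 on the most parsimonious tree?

Character polarity is set by the outgroup: the derived state is whichever differs from the outgroup's state, so for V the derived state is '-', and for the remaining characters it is '+'.
I (derived state '+') is shared by all ingroup taxa — unites the whole ingroup.
II: derived state '+' in Taxon 5 and Taxon 7 only — synapomorphy for {Taxon 5, Taxon 7}.
III (derived state '+') is shared by Taxon 1, Taxon 5, and Taxon 7 — a synapomorphy uniting that clade.
IV: derived state '+' in Taxon 2, Taxon 4, and Taxon 6 only — synapomorphy for {Taxon 2, Taxon 4, Taxon 6}.
V: derived state '-' in Taxon 5 only — an autapomorphy, so it tells us nothing about relationships among taxa.
VI: derived state '+' in Taxon 2 and Taxon 6 only — synapomorphy for {Taxon 2, Taxon 6}.
Most parsimonious ingroup topology: (((Taxon 2,Taxon 6),Taxon 4),(Taxon 1,(Taxon 7,Taxon 5))).
Taxon 5 and Taxon 7 form a cherry on this tree, so they are sister taxa.

Taxon 7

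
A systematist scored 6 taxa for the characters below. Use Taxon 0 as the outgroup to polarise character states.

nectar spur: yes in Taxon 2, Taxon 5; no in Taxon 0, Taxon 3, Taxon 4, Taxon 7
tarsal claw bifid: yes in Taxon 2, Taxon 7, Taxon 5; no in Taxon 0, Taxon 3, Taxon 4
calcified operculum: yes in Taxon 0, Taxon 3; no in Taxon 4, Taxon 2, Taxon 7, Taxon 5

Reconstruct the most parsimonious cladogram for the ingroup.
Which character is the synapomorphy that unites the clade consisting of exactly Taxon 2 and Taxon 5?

Character polarity is set by the outgroup: the derived state is whichever differs from the outgroup's state, so for calcified operculum the derived state is 'no', and for the remaining characters it is 'yes'.
Only Taxon 2 and Taxon 5 show the derived state 'yes' for nectar spur, supporting them as a clade.
tarsal claw bifid (derived state 'yes') is shared by Taxon 2, Taxon 5, and Taxon 7 — a synapomorphy uniting that clade.
calcified operculum: derived state 'no' in Taxon 2, Taxon 4, Taxon 5, and Taxon 7 only — synapomorphy for {Taxon 2, Taxon 4, Taxon 5, Taxon 7}.
Most parsimonious ingroup topology: (Taxon 3,(Taxon 4,((Taxon 2,Taxon 5),Taxon 7))).
The clade {Taxon 2, Taxon 5} is supported by nectar spur: its derived state 'yes' occurs in exactly those taxa and in no other taxon (including the outgroup).

nectar spur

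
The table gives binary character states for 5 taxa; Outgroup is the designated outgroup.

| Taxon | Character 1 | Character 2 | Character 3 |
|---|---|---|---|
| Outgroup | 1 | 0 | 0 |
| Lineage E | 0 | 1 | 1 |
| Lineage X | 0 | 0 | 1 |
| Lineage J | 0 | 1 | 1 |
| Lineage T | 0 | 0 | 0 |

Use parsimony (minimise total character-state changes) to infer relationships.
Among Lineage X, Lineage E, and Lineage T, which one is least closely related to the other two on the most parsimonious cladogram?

Lineage T

Character polarity is set by the outgroup: the derived state is whichever differs from the outgroup's state, so for Character 1 the derived state is '0', and for the remaining characters it is '1'.
All ingroup taxa share the derived state '0' for Character 1; it defines the ingroup but does not resolve relationships within it.
Character 2: derived state '1' in Lineage E and Lineage J only — synapomorphy for {Lineage E, Lineage J}.
Only Lineage E, Lineage J, and Lineage X show the derived state '1' for Character 3, supporting them as a clade.
Most parsimonious ingroup topology: (((Lineage E,Lineage J),Lineage X),Lineage T).
Lineage X and Lineage E share a more recent common ancestor with each other than either does with Lineage T, so Lineage T is the least closely related of the three.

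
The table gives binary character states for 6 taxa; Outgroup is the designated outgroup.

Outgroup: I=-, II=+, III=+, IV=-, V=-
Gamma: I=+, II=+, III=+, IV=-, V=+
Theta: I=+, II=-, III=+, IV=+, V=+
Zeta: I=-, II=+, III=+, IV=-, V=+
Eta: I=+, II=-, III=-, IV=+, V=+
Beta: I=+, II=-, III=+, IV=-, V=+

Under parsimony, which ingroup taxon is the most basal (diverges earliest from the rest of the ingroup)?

Character polarity is set by the outgroup: the derived state is whichever differs from the outgroup's state, so for II, III the derived state is '-', and for the remaining characters it is '+'.
I (derived state '+') is shared by Beta, Eta, Gamma, and Theta — a synapomorphy uniting that clade.
II (derived state '-') is shared by Beta, Eta, and Theta — a synapomorphy uniting that clade.
III: derived state '-' in Eta only — an autapomorphy, so it tells us nothing about relationships among taxa.
Only Eta and Theta show the derived state '+' for IV, supporting them as a clade.
All ingroup taxa share the derived state '+' for V; it defines the ingroup but does not resolve relationships within it.
Most parsimonious ingroup topology: ((Gamma,((Theta,Eta),Beta)),Zeta).
Zeta is sister to the clade containing all other ingroup taxa, so it is the earliest-diverging (most basal) ingroup lineage.

Zeta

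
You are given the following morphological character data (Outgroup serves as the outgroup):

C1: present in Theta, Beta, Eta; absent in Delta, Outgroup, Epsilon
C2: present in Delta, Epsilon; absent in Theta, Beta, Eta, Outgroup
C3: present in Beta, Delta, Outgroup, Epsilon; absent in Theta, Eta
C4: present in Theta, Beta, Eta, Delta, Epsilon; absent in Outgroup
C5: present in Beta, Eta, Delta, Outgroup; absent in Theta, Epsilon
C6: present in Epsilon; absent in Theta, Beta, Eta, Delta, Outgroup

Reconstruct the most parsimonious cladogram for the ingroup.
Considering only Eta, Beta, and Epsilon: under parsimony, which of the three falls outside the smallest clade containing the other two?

Character polarity is set by the outgroup: the derived state is whichever differs from the outgroup's state, so for C3, C5 the derived state is 'absent', and for the remaining characters it is 'present'.
Only Beta, Eta, and Theta show the derived state 'present' for C1, supporting them as a clade.
C2 (derived state 'present') is shared by Delta and Epsilon — a synapomorphy uniting that clade.
C3: derived state 'absent' in Eta and Theta only — synapomorphy for {Eta, Theta}.
C4 (derived state 'present') is shared by all ingroup taxa — unites the whole ingroup.
C5 (state 'absent') occurs in Epsilon and Theta but conflicts with the nesting implied by the other characters — most parsimoniously interpreted as homoplasy.
C6: derived state 'present' in Epsilon only — an autapomorphy, so it tells us nothing about relationships among taxa.
Most parsimonious ingroup topology: ((Beta,(Theta,Eta)),(Delta,Epsilon)).
Beta and Eta share a more recent common ancestor with each other than either does with Epsilon, so Epsilon is the least closely related of the three.

Epsilon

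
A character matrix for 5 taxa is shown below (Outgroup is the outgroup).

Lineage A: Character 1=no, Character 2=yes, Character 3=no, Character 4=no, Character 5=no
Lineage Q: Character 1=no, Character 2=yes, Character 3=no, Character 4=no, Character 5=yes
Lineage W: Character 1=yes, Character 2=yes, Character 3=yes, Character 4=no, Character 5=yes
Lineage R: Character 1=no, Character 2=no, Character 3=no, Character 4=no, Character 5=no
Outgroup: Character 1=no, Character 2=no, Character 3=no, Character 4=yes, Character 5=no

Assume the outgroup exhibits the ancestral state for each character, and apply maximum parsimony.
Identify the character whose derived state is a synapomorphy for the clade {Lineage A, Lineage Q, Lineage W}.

Character 2

Character polarity is set by the outgroup: the derived state is whichever differs from the outgroup's state, so for Character 4 the derived state is 'no', and for the remaining characters it is 'yes'.
Character 1 (derived state 'yes') is unique to Lineage W (autapomorphy; uninformative for grouping).
Only Lineage A, Lineage Q, and Lineage W show the derived state 'yes' for Character 2, supporting them as a clade.
Character 3: derived state 'yes' in Lineage W only — an autapomorphy, so it tells us nothing about relationships among taxa.
Character 4 (derived state 'no') is shared by all ingroup taxa — unites the whole ingroup.
Character 5: derived state 'yes' in Lineage Q and Lineage W only — synapomorphy for {Lineage Q, Lineage W}.
Most parsimonious ingroup topology: (Lineage R,((Lineage Q,Lineage W),Lineage A)).
The clade {Lineage A, Lineage Q, Lineage W} is supported by Character 2: its derived state 'yes' occurs in exactly those taxa and in no other taxon (including the outgroup).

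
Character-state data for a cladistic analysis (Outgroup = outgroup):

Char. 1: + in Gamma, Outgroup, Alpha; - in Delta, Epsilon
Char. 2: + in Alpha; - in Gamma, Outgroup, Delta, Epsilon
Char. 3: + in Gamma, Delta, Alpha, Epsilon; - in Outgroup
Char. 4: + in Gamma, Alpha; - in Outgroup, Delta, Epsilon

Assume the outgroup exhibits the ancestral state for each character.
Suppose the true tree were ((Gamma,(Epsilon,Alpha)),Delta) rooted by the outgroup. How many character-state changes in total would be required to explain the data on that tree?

6

Map each character onto ((Gamma,(Epsilon,Alpha)),Delta) (rooted by Outgroup) and count the minimum state changes it requires (Fitch parsimony):
Char. 1: 2; Char. 2: 1; Char. 3: 1; Char. 4: 2.
Total tree length = 6.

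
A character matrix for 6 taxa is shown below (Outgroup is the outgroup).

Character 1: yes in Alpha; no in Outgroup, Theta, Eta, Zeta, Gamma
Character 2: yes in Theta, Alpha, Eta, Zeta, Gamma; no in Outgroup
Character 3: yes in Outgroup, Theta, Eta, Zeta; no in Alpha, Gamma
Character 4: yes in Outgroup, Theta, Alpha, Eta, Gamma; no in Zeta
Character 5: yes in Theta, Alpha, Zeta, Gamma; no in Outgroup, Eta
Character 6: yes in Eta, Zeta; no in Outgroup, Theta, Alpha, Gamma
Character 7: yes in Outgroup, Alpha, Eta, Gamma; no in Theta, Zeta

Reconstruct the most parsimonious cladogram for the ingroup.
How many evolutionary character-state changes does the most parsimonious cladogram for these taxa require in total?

8

Character polarity is set by the outgroup: the derived state is whichever differs from the outgroup's state, so for Character 3, Character 4, Character 7 the derived state is 'no', and for the remaining characters it is 'yes'.
Character 1: derived state 'yes' in Alpha only — an autapomorphy, so it tells us nothing about relationships among taxa.
All ingroup taxa share the derived state 'yes' for Character 2; it defines the ingroup but does not resolve relationships within it.
Only Alpha and Gamma show the derived state 'no' for Character 3, supporting them as a clade.
Character 4: derived state 'no' in Zeta only — an autapomorphy, so it tells us nothing about relationships among taxa.
Character 5: derived state 'yes' in Alpha, Gamma, Theta, and Zeta only — synapomorphy for {Alpha, Gamma, Theta, Zeta}.
Character 6 (state 'yes') occurs in Eta and Zeta but conflicts with the nesting implied by the other characters — most parsimoniously interpreted as homoplasy.
Only Theta and Zeta show the derived state 'no' for Character 7, supporting them as a clade.
Most parsimonious ingroup topology: (((Theta,Zeta),(Alpha,Gamma)),Eta).
Changes per character on this tree: Character 1: 1; Character 2: 1; Character 3: 1; Character 4: 1; Character 5: 1; Character 6: 2; Character 7: 1.
Total = 8.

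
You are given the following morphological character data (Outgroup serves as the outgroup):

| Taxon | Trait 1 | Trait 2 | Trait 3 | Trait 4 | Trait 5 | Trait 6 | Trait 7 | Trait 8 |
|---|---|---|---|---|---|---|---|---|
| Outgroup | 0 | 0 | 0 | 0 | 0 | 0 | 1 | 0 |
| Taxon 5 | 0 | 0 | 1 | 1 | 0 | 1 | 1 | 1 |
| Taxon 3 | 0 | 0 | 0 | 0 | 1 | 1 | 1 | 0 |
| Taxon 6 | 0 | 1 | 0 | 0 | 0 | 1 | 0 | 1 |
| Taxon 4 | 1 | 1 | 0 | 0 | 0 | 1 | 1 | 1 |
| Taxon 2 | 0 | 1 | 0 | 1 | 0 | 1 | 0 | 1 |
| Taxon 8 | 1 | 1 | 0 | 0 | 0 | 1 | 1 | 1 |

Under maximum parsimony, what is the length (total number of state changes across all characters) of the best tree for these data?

9

Character polarity is set by the outgroup: the derived state is whichever differs from the outgroup's state, so for Trait 7 the derived state is '0', and for the remaining characters it is '1'.
Trait 1: derived state '1' in Taxon 4 and Taxon 8 only — synapomorphy for {Taxon 4, Taxon 8}.
Trait 2 (derived state '1') is shared by Taxon 2, Taxon 4, Taxon 6, and Taxon 8 — a synapomorphy uniting that clade.
Trait 3: derived state '1' in Taxon 5 only — an autapomorphy, so it tells us nothing about relationships among taxa.
Trait 4 groups Taxon 2 and Taxon 5, which is incompatible with the clades supported by the remaining characters; treating it as convergent (homoplasy) costs fewer steps than any alternative tree.
Trait 5 (derived state '1') is unique to Taxon 3 (autapomorphy; uninformative for grouping).
Trait 6 (derived state '1') is shared by all ingroup taxa — unites the whole ingroup.
Trait 7: derived state '0' in Taxon 2 and Taxon 6 only — synapomorphy for {Taxon 2, Taxon 6}.
Only Taxon 2, Taxon 4, Taxon 5, Taxon 6, and Taxon 8 show the derived state '1' for Trait 8, supporting them as a clade.
Most parsimonious ingroup topology: ((Taxon 5,((Taxon 6,Taxon 2),(Taxon 4,Taxon 8))),Taxon 3).
Changes per character on this tree: Trait 1: 1; Trait 2: 1; Trait 3: 1; Trait 4: 2; Trait 5: 1; Trait 6: 1; Trait 7: 1; Trait 8: 1.
Total = 9.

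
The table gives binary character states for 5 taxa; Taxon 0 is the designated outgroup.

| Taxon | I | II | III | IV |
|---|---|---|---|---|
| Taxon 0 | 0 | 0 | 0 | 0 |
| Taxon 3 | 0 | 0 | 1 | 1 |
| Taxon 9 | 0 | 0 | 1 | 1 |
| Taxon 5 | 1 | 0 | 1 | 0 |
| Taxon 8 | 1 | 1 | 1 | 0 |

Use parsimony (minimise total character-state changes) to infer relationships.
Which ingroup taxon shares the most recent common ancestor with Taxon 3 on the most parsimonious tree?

Taxon 9

The outgroup has state '0' for every character, so '1' is the derived state throughout.
Only Taxon 5 and Taxon 8 show the derived state '1' for I, supporting them as a clade.
II (derived state '1') is unique to Taxon 8 (autapomorphy; uninformative for grouping).
All ingroup taxa share the derived state '1' for III; it defines the ingroup but does not resolve relationships within it.
Only Taxon 3 and Taxon 9 show the derived state '1' for IV, supporting them as a clade.
Most parsimonious ingroup topology: ((Taxon 3,Taxon 9),(Taxon 5,Taxon 8)).
Taxon 3 and Taxon 9 form a cherry on this tree, so they are sister taxa.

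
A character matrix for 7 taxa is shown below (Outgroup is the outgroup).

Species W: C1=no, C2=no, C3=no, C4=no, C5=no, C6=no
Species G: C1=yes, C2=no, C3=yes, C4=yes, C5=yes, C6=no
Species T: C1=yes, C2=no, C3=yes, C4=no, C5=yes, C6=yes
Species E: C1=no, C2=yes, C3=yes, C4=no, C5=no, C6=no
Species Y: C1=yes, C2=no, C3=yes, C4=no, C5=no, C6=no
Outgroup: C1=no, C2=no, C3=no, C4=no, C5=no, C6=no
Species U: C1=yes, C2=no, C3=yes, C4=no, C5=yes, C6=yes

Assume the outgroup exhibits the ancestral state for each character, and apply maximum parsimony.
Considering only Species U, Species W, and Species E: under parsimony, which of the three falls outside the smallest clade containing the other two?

Species W

The outgroup has state 'no' for every character, so 'yes' is the derived state throughout.
Only Species G, Species T, Species U, and Species Y show the derived state 'yes' for C1, supporting them as a clade.
C2: derived state 'yes' in Species E only — an autapomorphy, so it tells us nothing about relationships among taxa.
Only Species E, Species G, Species T, Species U, and Species Y show the derived state 'yes' for C3, supporting them as a clade.
C4: derived state 'yes' in Species G only — an autapomorphy, so it tells us nothing about relationships among taxa.
C5: derived state 'yes' in Species G, Species T, and Species U only — synapomorphy for {Species G, Species T, Species U}.
C6: derived state 'yes' in Species T and Species U only — synapomorphy for {Species T, Species U}.
Most parsimonious ingroup topology: (((((Species U,Species T),Species G),Species Y),Species E),Species W).
Species U and Species E share a more recent common ancestor with each other than either does with Species W, so Species W is the least closely related of the three.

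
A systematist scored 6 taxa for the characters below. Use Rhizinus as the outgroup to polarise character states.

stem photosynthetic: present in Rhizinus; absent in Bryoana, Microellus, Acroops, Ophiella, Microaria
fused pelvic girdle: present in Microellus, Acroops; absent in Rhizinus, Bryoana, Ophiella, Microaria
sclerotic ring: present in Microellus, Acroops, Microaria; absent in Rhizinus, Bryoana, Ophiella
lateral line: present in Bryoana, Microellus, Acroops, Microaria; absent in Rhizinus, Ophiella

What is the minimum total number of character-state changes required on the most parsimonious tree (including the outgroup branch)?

4

Character polarity is set by the outgroup: the derived state is whichever differs from the outgroup's state, so for stem photosynthetic the derived state is 'absent', and for the remaining characters it is 'present'.
stem photosynthetic (derived state 'absent') is shared by all ingroup taxa — unites the whole ingroup.
fused pelvic girdle (derived state 'present') is shared by Acroops and Microellus — a synapomorphy uniting that clade.
sclerotic ring (derived state 'present') is shared by Acroops, Microaria, and Microellus — a synapomorphy uniting that clade.
lateral line: derived state 'present' in Acroops, Bryoana, Microaria, and Microellus only — synapomorphy for {Acroops, Bryoana, Microaria, Microellus}.
Most parsimonious ingroup topology: ((Bryoana,((Microellus,Acroops),Microaria)),Ophiella).
Changes per character on this tree: stem photosynthetic: 1; fused pelvic girdle: 1; sclerotic ring: 1; lateral line: 1.
Total = 4.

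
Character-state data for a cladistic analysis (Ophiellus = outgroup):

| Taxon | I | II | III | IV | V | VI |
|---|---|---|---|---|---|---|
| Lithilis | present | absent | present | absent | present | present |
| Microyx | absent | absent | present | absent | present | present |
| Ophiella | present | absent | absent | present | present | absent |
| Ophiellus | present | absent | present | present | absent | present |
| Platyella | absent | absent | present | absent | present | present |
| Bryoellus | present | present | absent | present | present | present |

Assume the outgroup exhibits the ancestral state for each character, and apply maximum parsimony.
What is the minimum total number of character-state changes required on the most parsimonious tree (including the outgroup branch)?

Character polarity is set by the outgroup: the derived state is whichever differs from the outgroup's state, so for I, III, IV, VI the derived state is 'absent', and for the remaining characters it is 'present'.
I: derived state 'absent' in Microyx and Platyella only — synapomorphy for {Microyx, Platyella}.
II (derived state 'present') is unique to Bryoellus (autapomorphy; uninformative for grouping).
III: derived state 'absent' in Bryoellus and Ophiella only — synapomorphy for {Bryoellus, Ophiella}.
IV (derived state 'absent') is shared by Lithilis, Microyx, and Platyella — a synapomorphy uniting that clade.
V (derived state 'present') is shared by all ingroup taxa — unites the whole ingroup.
VI (derived state 'absent') is unique to Ophiella (autapomorphy; uninformative for grouping).
Most parsimonious ingroup topology: ((Bryoellus,Ophiella),(Lithilis,(Microyx,Platyella))).
Changes per character on this tree: I: 1; II: 1; III: 1; IV: 1; V: 1; VI: 1.
Total = 6.

6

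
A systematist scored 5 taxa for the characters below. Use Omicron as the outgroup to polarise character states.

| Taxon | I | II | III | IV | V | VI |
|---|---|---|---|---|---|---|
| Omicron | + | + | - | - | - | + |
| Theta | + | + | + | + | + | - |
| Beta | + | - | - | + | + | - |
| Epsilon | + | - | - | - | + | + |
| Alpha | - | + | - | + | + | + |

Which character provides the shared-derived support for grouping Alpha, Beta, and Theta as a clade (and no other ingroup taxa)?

IV

Character polarity is set by the outgroup: the derived state is whichever differs from the outgroup's state, so for I, II, VI the derived state is '-', and for the remaining characters it is '+'.
I: derived state '-' in Alpha only — an autapomorphy, so it tells us nothing about relationships among taxa.
II (state '-') occurs in Beta and Epsilon but conflicts with the nesting implied by the other characters — most parsimoniously interpreted as homoplasy.
III (derived state '+') is unique to Theta (autapomorphy; uninformative for grouping).
Only Alpha, Beta, and Theta show the derived state '+' for IV, supporting them as a clade.
All ingroup taxa share the derived state '+' for V; it defines the ingroup but does not resolve relationships within it.
VI (derived state '-') is shared by Beta and Theta — a synapomorphy uniting that clade.
Most parsimonious ingroup topology: (((Theta,Beta),Alpha),Epsilon).
The clade {Alpha, Beta, Theta} is supported by IV: its derived state '+' occurs in exactly those taxa and in no other taxon (including the outgroup).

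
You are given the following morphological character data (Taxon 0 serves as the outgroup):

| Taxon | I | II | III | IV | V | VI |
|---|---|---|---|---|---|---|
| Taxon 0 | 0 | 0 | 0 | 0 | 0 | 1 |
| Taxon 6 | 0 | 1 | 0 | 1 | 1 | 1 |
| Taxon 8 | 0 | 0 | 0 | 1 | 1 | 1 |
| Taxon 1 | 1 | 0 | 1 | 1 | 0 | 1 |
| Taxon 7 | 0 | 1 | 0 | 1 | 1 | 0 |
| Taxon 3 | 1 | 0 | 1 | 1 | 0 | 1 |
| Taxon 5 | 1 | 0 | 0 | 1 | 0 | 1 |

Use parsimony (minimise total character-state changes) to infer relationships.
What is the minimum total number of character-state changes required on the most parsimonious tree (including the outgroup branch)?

6

Character polarity is set by the outgroup: the derived state is whichever differs from the outgroup's state, so for VI the derived state is '0', and for the remaining characters it is '1'.
Only Taxon 1, Taxon 3, and Taxon 5 show the derived state '1' for I, supporting them as a clade.
Only Taxon 6 and Taxon 7 show the derived state '1' for II, supporting them as a clade.
Only Taxon 1 and Taxon 3 show the derived state '1' for III, supporting them as a clade.
All ingroup taxa share the derived state '1' for IV; it defines the ingroup but does not resolve relationships within it.
V (derived state '1') is shared by Taxon 6, Taxon 7, and Taxon 8 — a synapomorphy uniting that clade.
VI: derived state '0' in Taxon 7 only — an autapomorphy, so it tells us nothing about relationships among taxa.
Most parsimonious ingroup topology: (((Taxon 6,Taxon 7),Taxon 8),((Taxon 1,Taxon 3),Taxon 5)).
Changes per character on this tree: I: 1; II: 1; III: 1; IV: 1; V: 1; VI: 1.
Total = 6.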